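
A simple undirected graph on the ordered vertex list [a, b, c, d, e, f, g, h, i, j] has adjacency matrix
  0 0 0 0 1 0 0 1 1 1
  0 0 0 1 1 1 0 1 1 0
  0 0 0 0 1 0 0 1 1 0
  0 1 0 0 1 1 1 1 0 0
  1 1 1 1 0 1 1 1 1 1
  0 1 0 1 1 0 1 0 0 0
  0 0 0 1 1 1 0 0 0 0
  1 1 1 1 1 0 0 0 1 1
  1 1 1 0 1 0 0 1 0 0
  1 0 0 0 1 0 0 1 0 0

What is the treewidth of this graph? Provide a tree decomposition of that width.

Treewidth 3.
One optimal decomposition is:
Bags: B1 = {b, e, h, i}  B2 = {b, d, e, h}  B3 = {b, d, e, f}  B4 = {c, e, h, i}  B5 = {a, e, h, i}  B6 = {d, e, f, g}  B7 = {a, e, h, j}
Tree: B1–B2, B2–B3, B1–B4, B4–B5, B3–B6, B5–B7

The largest bag has 4 vertices, giving width 3; this decomposition certifies tw(G) ≤ 3. For the lower bound, the 4 vertices {d, e, f, g} are pairwise adjacent, and any tree decomposition puts a clique entirely inside one bag — forcing width ≥ 3. Hence tw(G) = 3 exactly.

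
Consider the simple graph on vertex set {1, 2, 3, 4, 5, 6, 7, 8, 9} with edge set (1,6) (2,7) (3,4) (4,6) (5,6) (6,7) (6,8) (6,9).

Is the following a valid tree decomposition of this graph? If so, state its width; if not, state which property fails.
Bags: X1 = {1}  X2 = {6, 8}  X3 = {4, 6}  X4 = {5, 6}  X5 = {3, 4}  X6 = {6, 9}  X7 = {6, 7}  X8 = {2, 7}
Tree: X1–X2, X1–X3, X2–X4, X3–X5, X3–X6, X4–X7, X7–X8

A tree decomposition must satisfy three properties: every vertex lies in some bag; for every edge, both endpoints lie together in some bag; and for every vertex, the bags containing it form a connected subtree. Here edge (6,1) lies in no bag, so the decomposition is invalid.

No — edge (6,1) lies in no bag.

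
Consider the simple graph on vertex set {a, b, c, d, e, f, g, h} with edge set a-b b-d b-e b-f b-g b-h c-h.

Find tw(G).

1

A width-1 tree decomposition is:
Bags: B1 = {b, f}  B2 = {a, b}  B3 = {b, h}  B4 = {b, e}  B5 = {c, h}  B6 = {b, g}  B7 = {b, d}
Tree: B1–B2, B1–B3, B3–B4, B3–B5, B3–B6, B4–B7
Each bag holds 2 vertices, so the decomposition has width 1, which upper-bounds the treewidth. Since G has at least one edge (e.g. b–f), it is not an edgeless graph, so tw(G) ≥ 1. Combining the bounds, tw(G) = 1.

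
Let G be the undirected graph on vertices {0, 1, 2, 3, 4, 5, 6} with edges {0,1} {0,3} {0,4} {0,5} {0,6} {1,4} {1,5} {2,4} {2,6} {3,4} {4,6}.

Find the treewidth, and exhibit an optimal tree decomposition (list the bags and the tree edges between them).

Treewidth 2.
Bags: B1 = {0, 1, 4}  B2 = {0, 4, 6}  B3 = {0, 3, 4}  B4 = {2, 4, 6}  B5 = {0, 1, 5}
Tree: B1–B2, B2–B3, B2–B4, B1–B5

Each bag holds 3 vertices, so the decomposition has width 2, which upper-bounds the treewidth. On the other hand G contains the 3-clique {0, 1, 4}. A clique must lie in a single bag of any decomposition, so no decomposition can have width below 2. Hence tw(G) = 2 exactly.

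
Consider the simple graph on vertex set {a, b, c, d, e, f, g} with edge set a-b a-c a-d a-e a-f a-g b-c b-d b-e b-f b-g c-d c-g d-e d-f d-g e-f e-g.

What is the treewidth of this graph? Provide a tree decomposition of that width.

Treewidth 4.
One such decomposition:
Bags: B1 = {a, b, d, e, f}  B2 = {a, b, d, e, g}  B3 = {a, b, c, d, g}
Tree: B1–B2, B2–B3

Each bag holds 5 vertices, so the decomposition has width 4, which upper-bounds the treewidth. On the other hand G contains the 5-clique {a, b, d, e, g}. A clique must lie in a single bag of any decomposition, so no decomposition can have width below 4. Combining the bounds, tw(G) = 4.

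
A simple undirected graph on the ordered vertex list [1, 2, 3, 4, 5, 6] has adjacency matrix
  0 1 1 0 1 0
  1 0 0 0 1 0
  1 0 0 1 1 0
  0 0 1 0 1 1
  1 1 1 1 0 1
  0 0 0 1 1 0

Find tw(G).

A width-2 tree decomposition is:
Bags: B1 = {1, 3, 5}  B2 = {1, 2, 5}  B3 = {3, 4, 5}  B4 = {4, 5, 6}
Tree: B1–B2, B1–B3, B3–B4
Each bag holds 3 vertices, so the decomposition has width 2, which upper-bounds the treewidth. Conversely, {1, 2, 5} is a clique of size 3, and the vertices of any clique must share a bag in every tree decomposition; so some bag has ≥ 3 vertices and tw(G) ≥ 2. Hence tw(G) = 2 exactly.

2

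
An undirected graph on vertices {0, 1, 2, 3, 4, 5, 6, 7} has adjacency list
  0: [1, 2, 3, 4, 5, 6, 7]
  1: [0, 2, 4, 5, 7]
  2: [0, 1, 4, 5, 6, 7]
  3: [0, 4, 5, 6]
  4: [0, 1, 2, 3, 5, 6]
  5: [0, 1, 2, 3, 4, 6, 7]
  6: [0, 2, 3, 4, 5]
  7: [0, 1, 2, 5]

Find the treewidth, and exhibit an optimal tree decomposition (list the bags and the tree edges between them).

Treewidth 4.
Bags: B1 = {0, 1, 2, 4, 5}  B2 = {0, 2, 4, 5, 6}  B3 = {0, 1, 2, 5, 7}  B4 = {0, 3, 4, 5, 6}
Tree: B1–B2, B1–B3, B2–B4

Each bag holds 5 vertices, so the decomposition has width 4, which upper-bounds the treewidth. Conversely, {0, 1, 2, 4, 5} is a clique of size 5, and the vertices of any clique must share a bag in every tree decomposition; so some bag has ≥ 5 vertices and tw(G) ≥ 4. Therefore the treewidth is 4.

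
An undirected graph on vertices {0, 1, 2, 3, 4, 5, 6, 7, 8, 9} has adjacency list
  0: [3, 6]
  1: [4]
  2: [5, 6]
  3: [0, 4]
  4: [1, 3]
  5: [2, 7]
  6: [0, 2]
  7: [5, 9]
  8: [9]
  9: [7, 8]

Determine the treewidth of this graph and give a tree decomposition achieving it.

Each bag holds 2 vertices, so the decomposition has width 1, which upper-bounds the treewidth. Any graph with an edge has treewidth ≥ 1, and G has the edge 1–4. Combining the bounds, tw(G) = 1.

Treewidth 1.
One optimal decomposition is:
Bags: B1 = {1, 4}  B2 = {3, 4}  B3 = {0, 3}  B4 = {0, 6}  B5 = {2, 6}  B6 = {2, 5}  B7 = {5, 7}  B8 = {7, 9}  B9 = {8, 9}
Tree: B1–B2, B2–B3, B3–B4, B4–B5, B5–B6, B6–B7, B7–B8, B8–B9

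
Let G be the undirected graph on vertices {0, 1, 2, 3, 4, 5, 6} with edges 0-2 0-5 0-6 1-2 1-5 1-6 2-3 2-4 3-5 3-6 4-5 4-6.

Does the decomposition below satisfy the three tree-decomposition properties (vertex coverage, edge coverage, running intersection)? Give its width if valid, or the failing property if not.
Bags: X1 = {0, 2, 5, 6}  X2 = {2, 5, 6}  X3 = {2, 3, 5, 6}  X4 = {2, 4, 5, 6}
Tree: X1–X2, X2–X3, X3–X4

No — vertex 1 appears in no bag.

A tree decomposition must satisfy three properties: every vertex lies in some bag; for every edge, both endpoints lie together in some bag; and for every vertex, the bags containing it form a connected subtree. Here vertex 1 appears in no bag, so the decomposition is invalid.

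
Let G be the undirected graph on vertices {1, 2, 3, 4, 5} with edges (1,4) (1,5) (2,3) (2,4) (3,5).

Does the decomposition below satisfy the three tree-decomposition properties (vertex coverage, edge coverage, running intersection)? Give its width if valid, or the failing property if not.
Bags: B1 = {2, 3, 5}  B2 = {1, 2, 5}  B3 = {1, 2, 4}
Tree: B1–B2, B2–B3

Yes; width 2.

Vertex coverage: the bags together contain {1, 2, 3, 4, 5}, the full vertex set. Edge coverage: each edge of G has both endpoints in at least one bag. Running intersection: for every vertex, the bags containing it form a connected subtree. All three properties hold, so this is a valid tree decomposition of width max|bag| − 1 = 2, and hence tw(G) ≤ 2.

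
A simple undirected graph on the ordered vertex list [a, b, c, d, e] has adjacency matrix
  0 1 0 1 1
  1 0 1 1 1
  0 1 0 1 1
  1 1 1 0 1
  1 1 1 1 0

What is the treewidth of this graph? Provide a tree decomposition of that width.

Every bag has size at most 4, so the width is 4 − 1 = 3 and tw(G) ≤ 3. Conversely, {b, c, d, e} is a clique of size 4, and the vertices of any clique must share a bag in every tree decomposition; so some bag has ≥ 4 vertices and tw(G) ≥ 3. Combining the bounds, tw(G) = 3.

Treewidth 3.
One such decomposition:
Bags: B1 = {a, b, d, e}  B2 = {b, c, d, e}
Tree: B1–B2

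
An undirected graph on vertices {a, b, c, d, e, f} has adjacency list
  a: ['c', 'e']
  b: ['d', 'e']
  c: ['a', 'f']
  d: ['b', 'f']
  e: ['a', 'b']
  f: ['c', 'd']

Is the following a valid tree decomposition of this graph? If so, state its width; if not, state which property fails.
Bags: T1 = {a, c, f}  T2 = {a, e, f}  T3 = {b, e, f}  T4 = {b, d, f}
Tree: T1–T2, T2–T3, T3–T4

Checking the three conditions: (i) the bags cover all of {a, b, c, d, e, f}; (ii) for each edge, some bag contains both endpoints; (iii) the bags containing any fixed vertex form a subtree. All hold, so the decomposition is valid with width 3 − 1 = 2.

Yes; width 2.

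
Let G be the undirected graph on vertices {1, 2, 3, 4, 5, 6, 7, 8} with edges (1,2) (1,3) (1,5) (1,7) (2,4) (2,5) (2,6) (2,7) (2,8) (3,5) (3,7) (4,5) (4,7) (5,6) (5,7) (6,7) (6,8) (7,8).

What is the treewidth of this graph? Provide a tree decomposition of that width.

Treewidth 3.
Bags: B1 = {2, 5, 6, 7}  B2 = {1, 2, 5, 7}  B3 = {2, 4, 5, 7}  B4 = {2, 6, 7, 8}  B5 = {1, 3, 5, 7}
Tree: B1–B2, B2–B3, B1–B4, B2–B5

Every bag has size at most 4, so the width is 4 − 1 = 3 and tw(G) ≤ 3. For the lower bound, the 4 vertices {2, 6, 7, 8} are pairwise adjacent, and any tree decomposition puts a clique entirely inside one bag — forcing width ≥ 3. Combining the bounds, tw(G) = 3.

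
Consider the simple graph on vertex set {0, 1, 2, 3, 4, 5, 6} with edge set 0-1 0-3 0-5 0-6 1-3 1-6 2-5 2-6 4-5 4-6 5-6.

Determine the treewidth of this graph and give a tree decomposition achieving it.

Every bag has size at most 3, so the width is 3 − 1 = 2 and tw(G) ≤ 2. On the other hand G contains the 3-clique {0, 1, 3}. A clique must lie in a single bag of any decomposition, so no decomposition can have width below 2. Therefore the treewidth is 2.

Treewidth 2.
One such decomposition:
Bags: B1 = {0, 1, 6}  B2 = {0, 1, 3}  B3 = {0, 5, 6}  B4 = {2, 5, 6}  B5 = {4, 5, 6}
Tree: B1–B2, B1–B3, B3–B4, B3–B5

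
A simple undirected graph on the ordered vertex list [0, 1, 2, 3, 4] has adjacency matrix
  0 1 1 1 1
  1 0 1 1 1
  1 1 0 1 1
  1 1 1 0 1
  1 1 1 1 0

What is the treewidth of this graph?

A width-4 tree decomposition is:
Bags: B1 = {0, 1, 2, 3, 4}
Tree: (single bag)
With just one bag of size 5, the width is 5 − 1 = 4, so tw(G) ≤ 4. For the lower bound, the 5 vertices {0, 1, 2, 3, 4} are pairwise adjacent, and any tree decomposition puts a clique entirely inside one bag — forcing width ≥ 4. Combining the bounds, tw(G) = 4.

4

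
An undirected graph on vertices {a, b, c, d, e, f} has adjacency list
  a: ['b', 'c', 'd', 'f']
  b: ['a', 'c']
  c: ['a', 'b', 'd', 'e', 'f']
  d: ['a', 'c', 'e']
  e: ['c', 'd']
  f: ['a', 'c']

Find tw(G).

2

A width-2 tree decomposition is:
Bags: B1 = {c, d, e}  B2 = {a, c, d}  B3 = {a, c, f}  B4 = {a, b, c}
Tree: B1–B2, B2–B3, B3–B4
Every bag has size at most 3, so the width is 3 − 1 = 2 and tw(G) ≤ 2. Conversely, {c, d, e} is a clique of size 3, and the vertices of any clique must share a bag in every tree decomposition; so some bag has ≥ 3 vertices and tw(G) ≥ 2. The upper and lower bounds meet at 2, so that is the treewidth.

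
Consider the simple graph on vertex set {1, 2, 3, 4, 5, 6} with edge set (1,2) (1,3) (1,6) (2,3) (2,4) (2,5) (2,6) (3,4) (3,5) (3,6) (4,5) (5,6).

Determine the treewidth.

3

A width-3 tree decomposition is:
Bags: B1 = {2, 3, 5, 6}  B2 = {2, 3, 4, 5}  B3 = {1, 2, 3, 6}
Tree: B1–B2, B1–B3
Every bag has size at most 4, so the width is 4 − 1 = 3 and tw(G) ≤ 3. Conversely, {1, 2, 3, 6} is a clique of size 4, and the vertices of any clique must share a bag in every tree decomposition; so some bag has ≥ 4 vertices and tw(G) ≥ 3. The upper and lower bounds meet at 3, so that is the treewidth.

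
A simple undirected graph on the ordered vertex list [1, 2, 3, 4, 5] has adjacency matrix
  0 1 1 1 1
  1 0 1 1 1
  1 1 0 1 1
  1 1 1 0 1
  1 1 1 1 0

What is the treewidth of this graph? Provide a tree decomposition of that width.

With just one bag of size 5, the width is 5 − 1 = 4, so tw(G) ≤ 4. On the other hand G contains the 5-clique {1, 2, 3, 4, 5}. A clique must lie in a single bag of any decomposition, so no decomposition can have width below 4. Hence tw(G) = 4 exactly.

Treewidth 4.
Bags: B1 = {1, 2, 3, 4, 5}
Tree: (single bag)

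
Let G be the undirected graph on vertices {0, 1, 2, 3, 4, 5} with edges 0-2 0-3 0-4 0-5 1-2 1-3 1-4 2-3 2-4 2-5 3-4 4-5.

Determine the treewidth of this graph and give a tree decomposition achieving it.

Treewidth 3.
Bags: B1 = {1, 2, 3, 4}  B2 = {0, 2, 3, 4}  B3 = {0, 2, 4, 5}
Tree: B1–B2, B2–B3

Each bag holds 4 vertices, so the decomposition has width 3, which upper-bounds the treewidth. For the lower bound, the 4 vertices {0, 2, 3, 4} are pairwise adjacent, and any tree decomposition puts a clique entirely inside one bag — forcing width ≥ 3. The upper and lower bounds meet at 3, so that is the treewidth.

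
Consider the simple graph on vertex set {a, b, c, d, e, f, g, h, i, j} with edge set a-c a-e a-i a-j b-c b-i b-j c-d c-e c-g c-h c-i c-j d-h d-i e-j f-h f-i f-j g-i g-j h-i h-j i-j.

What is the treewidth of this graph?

A width-3 tree decomposition is:
Bags: B1 = {c, h, i, j}  B2 = {c, g, i, j}  B3 = {c, d, h, i}  B4 = {a, c, i, j}  B5 = {f, h, i, j}  B6 = {a, c, e, j}  B7 = {b, c, i, j}
Tree: B1–B2, B1–B3, B2–B4, B1–B5, B4–B6, B4–B7
Every bag has size at most 4, so the width is 4 − 1 = 3 and tw(G) ≤ 3. On the other hand G contains the 4-clique {a, c, e, j}. A clique must lie in a single bag of any decomposition, so no decomposition can have width below 3. Combining the bounds, tw(G) = 3.

3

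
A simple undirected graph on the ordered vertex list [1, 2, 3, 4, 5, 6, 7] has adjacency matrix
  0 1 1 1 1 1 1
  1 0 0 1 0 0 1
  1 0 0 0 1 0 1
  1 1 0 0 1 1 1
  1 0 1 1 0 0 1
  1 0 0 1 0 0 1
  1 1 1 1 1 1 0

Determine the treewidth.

3

A width-3 tree decomposition is:
Bags: B1 = {1, 3, 5, 7}  B2 = {1, 4, 5, 7}  B3 = {1, 2, 4, 7}  B4 = {1, 4, 6, 7}
Tree: B1–B2, B2–B3, B2–B4
Each bag holds 4 vertices, so the decomposition has width 3, which upper-bounds the treewidth. Conversely, {1, 3, 5, 7} is a clique of size 4, and the vertices of any clique must share a bag in every tree decomposition; so some bag has ≥ 4 vertices and tw(G) ≥ 3. Hence tw(G) = 3 exactly.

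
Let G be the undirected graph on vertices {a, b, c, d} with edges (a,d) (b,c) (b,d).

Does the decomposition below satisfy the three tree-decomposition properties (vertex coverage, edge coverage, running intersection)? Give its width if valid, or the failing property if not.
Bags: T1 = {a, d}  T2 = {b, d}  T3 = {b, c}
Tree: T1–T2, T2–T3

Yes; width 1.

Every vertex of G appears in some bag (union = {a, b, c, d}); every edge is covered by a bag; and for each vertex v the set of bags containing v is connected in the bag tree. The decomposition is therefore valid. The largest bag has 2 vertices, so the width is 1.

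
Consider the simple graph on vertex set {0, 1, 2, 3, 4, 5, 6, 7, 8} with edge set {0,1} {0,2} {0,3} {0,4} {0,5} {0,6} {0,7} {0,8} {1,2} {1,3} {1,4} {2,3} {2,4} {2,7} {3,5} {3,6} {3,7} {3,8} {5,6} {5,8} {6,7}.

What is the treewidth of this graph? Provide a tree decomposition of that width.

Every bag has size at most 4, so the width is 4 − 1 = 3 and tw(G) ≤ 3. For the lower bound, the 4 vertices {0, 3, 5, 8} are pairwise adjacent, and any tree decomposition puts a clique entirely inside one bag — forcing width ≥ 3. Hence tw(G) = 3 exactly.

Treewidth 3.
Bags: B1 = {0, 3, 6, 7}  B2 = {0, 2, 3, 7}  B3 = {0, 3, 5, 6}  B4 = {0, 1, 2, 3}  B5 = {0, 3, 5, 8}  B6 = {0, 1, 2, 4}
Tree: B1–B2, B1–B3, B2–B4, B3–B5, B4–B6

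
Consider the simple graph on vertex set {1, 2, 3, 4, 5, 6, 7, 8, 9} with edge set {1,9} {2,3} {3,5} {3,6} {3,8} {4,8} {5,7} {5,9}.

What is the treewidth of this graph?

A width-1 tree decomposition is:
Bags: B1 = {3, 5}  B2 = {5, 7}  B3 = {3, 6}  B4 = {5, 9}  B5 = {1, 9}  B6 = {3, 8}  B7 = {4, 8}  B8 = {2, 3}
Tree: B1–B2, B1–B3, B2–B4, B4–B5, B3–B6, B6–B7, B1–B8
The largest bag has 2 vertices, giving width 1; this decomposition certifies tw(G) ≤ 1. Since G has at least one edge (e.g. 3–5), it is not an edgeless graph, so tw(G) ≥ 1. Hence tw(G) = 1 exactly.

1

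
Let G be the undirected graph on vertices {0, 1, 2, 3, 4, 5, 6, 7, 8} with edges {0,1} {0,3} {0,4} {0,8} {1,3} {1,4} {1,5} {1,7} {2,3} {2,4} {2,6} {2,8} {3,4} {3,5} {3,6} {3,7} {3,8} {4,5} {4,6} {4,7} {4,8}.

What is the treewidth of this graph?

3

A width-3 tree decomposition is:
Bags: B1 = {2, 3, 4, 8}  B2 = {0, 3, 4, 8}  B3 = {0, 1, 3, 4}  B4 = {1, 3, 4, 5}  B5 = {2, 3, 4, 6}  B6 = {1, 3, 4, 7}
Tree: B1–B2, B2–B3, B3–B4, B1–B5, B4–B6
Every bag has size at most 4, so the width is 4 − 1 = 3 and tw(G) ≤ 3. Conversely, {0, 3, 4, 8} is a clique of size 4, and the vertices of any clique must share a bag in every tree decomposition; so some bag has ≥ 4 vertices and tw(G) ≥ 3. The upper and lower bounds meet at 3, so that is the treewidth.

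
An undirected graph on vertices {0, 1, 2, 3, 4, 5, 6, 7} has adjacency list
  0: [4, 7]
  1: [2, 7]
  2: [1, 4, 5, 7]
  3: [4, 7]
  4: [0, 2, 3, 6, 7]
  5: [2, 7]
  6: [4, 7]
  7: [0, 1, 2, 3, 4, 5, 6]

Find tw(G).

A width-2 tree decomposition is:
Bags: B1 = {0, 4, 7}  B2 = {4, 6, 7}  B3 = {3, 4, 7}  B4 = {2, 4, 7}  B5 = {2, 5, 7}  B6 = {1, 2, 7}
Tree: B1–B2, B1–B3, B3–B4, B4–B5, B4–B6
Each bag holds 3 vertices, so the decomposition has width 2, which upper-bounds the treewidth. On the other hand G contains the 3-clique {1, 2, 7}. A clique must lie in a single bag of any decomposition, so no decomposition can have width below 2. Therefore the treewidth is 2.

2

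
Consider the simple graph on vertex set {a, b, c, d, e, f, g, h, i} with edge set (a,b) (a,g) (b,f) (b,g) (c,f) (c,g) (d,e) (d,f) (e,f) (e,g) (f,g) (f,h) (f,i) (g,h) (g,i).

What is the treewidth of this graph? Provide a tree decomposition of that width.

Each bag holds 3 vertices, so the decomposition has width 2, which upper-bounds the treewidth. On the other hand G contains the 3-clique {a, b, g}. A clique must lie in a single bag of any decomposition, so no decomposition can have width below 2. Hence tw(G) = 2 exactly.

Treewidth 2.
Bags: B1 = {b, f, g}  B2 = {e, f, g}  B3 = {f, g, h}  B4 = {a, b, g}  B5 = {f, g, i}  B6 = {c, f, g}  B7 = {d, e, f}
Tree: B1–B2, B1–B3, B1–B4, B1–B5, B3–B6, B2–B7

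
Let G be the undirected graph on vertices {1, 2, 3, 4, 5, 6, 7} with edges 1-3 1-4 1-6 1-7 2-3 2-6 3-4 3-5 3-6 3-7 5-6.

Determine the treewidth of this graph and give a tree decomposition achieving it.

Treewidth 2.
One optimal decomposition is:
Bags: B1 = {1, 3, 4}  B2 = {1, 3, 6}  B3 = {2, 3, 6}  B4 = {1, 3, 7}  B5 = {3, 5, 6}
Tree: B1–B2, B2–B3, B1–B4, B3–B5

The largest bag has 3 vertices, giving width 2; this decomposition certifies tw(G) ≤ 2. On the other hand G contains the 3-clique {1, 3, 4}. A clique must lie in a single bag of any decomposition, so no decomposition can have width below 2. Combining the bounds, tw(G) = 2.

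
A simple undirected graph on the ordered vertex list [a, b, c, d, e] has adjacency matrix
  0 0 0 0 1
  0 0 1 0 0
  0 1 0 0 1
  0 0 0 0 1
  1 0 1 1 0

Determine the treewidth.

1

A width-1 tree decomposition is:
Bags: B1 = {c, e}  B2 = {b, c}  B3 = {d, e}  B4 = {a, e}
Tree: B1–B2, B1–B3, B3–B4
Every bag has size at most 2, so the width is 2 − 1 = 1 and tw(G) ≤ 1. Any graph with an edge has treewidth ≥ 1, and G has the edge c–e. Hence tw(G) = 1 exactly.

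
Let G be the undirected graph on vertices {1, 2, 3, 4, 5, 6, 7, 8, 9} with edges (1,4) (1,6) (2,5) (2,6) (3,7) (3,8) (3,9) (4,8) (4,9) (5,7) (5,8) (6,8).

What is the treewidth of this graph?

3

A width-3 tree decomposition is:
Bags: B1 = {3, 4, 7, 9}  B2 = {3, 4, 7, 8}  B3 = {4, 5, 7, 8}  B4 = {1, 4, 5, 8}  B5 = {1, 5, 6, 8}  B6 = {1, 2, 5, 6}
Tree: B1–B2, B2–B3, B3–B4, B4–B5, B5–B6
Every bag has size at most 4, so the width is 4 − 1 = 3 and tw(G) ≤ 3. For the lower bound: the 4 vertex sets {3,7,9}, {4}, {8}, {1,2,5,6} are disjoint, each induces a connected subgraph, and every pair is joined by at least one edge of G. Contracting each set to a single vertex therefore yields K_{4} as a minor, and since treewidth is minor-monotone, tw(G) ≥ tw(K_{4}) = 3. Therefore the treewidth is 3.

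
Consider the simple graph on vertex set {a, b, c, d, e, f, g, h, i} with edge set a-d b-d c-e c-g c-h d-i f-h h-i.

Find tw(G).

1

A width-1 tree decomposition is:
Bags: B1 = {d, i}  B2 = {h, i}  B3 = {f, h}  B4 = {c, h}  B5 = {c, g}  B6 = {a, d}  B7 = {b, d}  B8 = {c, e}
Tree: B1–B2, B2–B3, B2–B4, B4–B5, B1–B6, B6–B7, B5–B8
Every bag has size at most 2, so the width is 2 − 1 = 1 and tw(G) ≤ 1. G has an edge, so its treewidth is at least 1. Therefore the treewidth is 1.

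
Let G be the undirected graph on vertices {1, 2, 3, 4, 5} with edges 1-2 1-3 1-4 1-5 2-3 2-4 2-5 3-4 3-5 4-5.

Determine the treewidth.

4

A width-4 tree decomposition is:
Bags: B1 = {1, 2, 3, 4, 5}
Tree: (single bag)
With just one bag of size 5, the width is 5 − 1 = 4, so tw(G) ≤ 4. Conversely, {1, 2, 3, 4, 5} is a clique of size 5, and the vertices of any clique must share a bag in every tree decomposition; so some bag has ≥ 5 vertices and tw(G) ≥ 4. Hence tw(G) = 4 exactly.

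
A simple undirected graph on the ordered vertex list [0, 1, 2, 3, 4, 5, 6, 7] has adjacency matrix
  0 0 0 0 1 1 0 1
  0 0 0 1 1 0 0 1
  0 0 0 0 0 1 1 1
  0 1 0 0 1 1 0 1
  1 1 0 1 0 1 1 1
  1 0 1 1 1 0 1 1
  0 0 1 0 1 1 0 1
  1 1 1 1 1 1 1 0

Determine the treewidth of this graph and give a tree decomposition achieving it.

Treewidth 3.
Bags: B1 = {0, 4, 5, 7}  B2 = {3, 4, 5, 7}  B3 = {4, 5, 6, 7}  B4 = {2, 5, 6, 7}  B5 = {1, 3, 4, 7}
Tree: B1–B2, B2–B3, B3–B4, B2–B5

Every bag has size at most 4, so the width is 4 − 1 = 3 and tw(G) ≤ 3. Conversely, {2, 5, 6, 7} is a clique of size 4, and the vertices of any clique must share a bag in every tree decomposition; so some bag has ≥ 4 vertices and tw(G) ≥ 3. Therefore the treewidth is 3.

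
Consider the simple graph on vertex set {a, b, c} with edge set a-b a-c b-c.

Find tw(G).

2

A width-2 tree decomposition is:
Bags: B1 = {a, b, c}
Tree: (single bag)
With just one bag of size 3, the width is 3 − 1 = 2, so tw(G) ≤ 2. On the other hand G contains the 3-clique {a, b, c}. A clique must lie in a single bag of any decomposition, so no decomposition can have width below 2. Therefore the treewidth is 2.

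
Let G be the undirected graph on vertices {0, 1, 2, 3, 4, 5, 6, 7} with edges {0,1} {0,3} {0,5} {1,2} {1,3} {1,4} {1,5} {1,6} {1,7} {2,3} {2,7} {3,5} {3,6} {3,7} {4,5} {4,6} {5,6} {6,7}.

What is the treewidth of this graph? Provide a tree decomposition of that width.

Each bag holds 4 vertices, so the decomposition has width 3, which upper-bounds the treewidth. For the lower bound, the 4 vertices {1, 2, 3, 7} are pairwise adjacent, and any tree decomposition puts a clique entirely inside one bag — forcing width ≥ 3. Therefore the treewidth is 3.

Treewidth 3.
Bags: B1 = {1, 3, 5, 6}  B2 = {1, 3, 6, 7}  B3 = {1, 2, 3, 7}  B4 = {1, 4, 5, 6}  B5 = {0, 1, 3, 5}
Tree: B1–B2, B2–B3, B1–B4, B1–B5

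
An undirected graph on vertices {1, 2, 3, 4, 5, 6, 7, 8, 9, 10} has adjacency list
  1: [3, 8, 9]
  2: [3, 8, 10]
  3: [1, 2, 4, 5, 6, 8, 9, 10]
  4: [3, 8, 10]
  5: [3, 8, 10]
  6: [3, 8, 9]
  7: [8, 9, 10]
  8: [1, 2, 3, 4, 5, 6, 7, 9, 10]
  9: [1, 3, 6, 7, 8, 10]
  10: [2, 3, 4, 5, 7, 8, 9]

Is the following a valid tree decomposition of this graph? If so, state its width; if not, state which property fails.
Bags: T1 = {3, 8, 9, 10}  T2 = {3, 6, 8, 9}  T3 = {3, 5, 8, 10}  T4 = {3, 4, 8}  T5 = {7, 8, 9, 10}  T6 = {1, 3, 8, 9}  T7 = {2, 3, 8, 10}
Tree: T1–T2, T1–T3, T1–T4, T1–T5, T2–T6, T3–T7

A tree decomposition must satisfy three properties: every vertex lies in some bag; for every edge, both endpoints lie together in some bag; and for every vertex, the bags containing it form a connected subtree. Here edge (10,4) lies in no bag, so the decomposition is invalid.

No — edge (10,4) lies in no bag.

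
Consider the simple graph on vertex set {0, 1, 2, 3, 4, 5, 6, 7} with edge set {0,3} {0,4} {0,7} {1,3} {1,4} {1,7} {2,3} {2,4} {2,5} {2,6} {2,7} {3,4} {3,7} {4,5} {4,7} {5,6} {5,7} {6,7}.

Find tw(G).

3

A width-3 tree decomposition is:
Bags: B1 = {2, 4, 5, 7}  B2 = {2, 5, 6, 7}  B3 = {2, 3, 4, 7}  B4 = {0, 3, 4, 7}  B5 = {1, 3, 4, 7}
Tree: B1–B2, B1–B3, B3–B4, B4–B5
Each bag holds 4 vertices, so the decomposition has width 3, which upper-bounds the treewidth. On the other hand G contains the 4-clique {0, 3, 4, 7}. A clique must lie in a single bag of any decomposition, so no decomposition can have width below 3. Hence tw(G) = 3 exactly.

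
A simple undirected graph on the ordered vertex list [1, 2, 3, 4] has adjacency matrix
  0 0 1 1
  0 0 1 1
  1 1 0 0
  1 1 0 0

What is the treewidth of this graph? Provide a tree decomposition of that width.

Treewidth 2.
Bags: B1 = {1, 2, 3}  B2 = {1, 2, 4}
Tree: B1–B2

Each bag holds 3 vertices, so the decomposition has width 2, which upper-bounds the treewidth. The edges 1–3–2–4–1 form a cycle, so G is not a tree and its treewidth is at least 2. Therefore the treewidth is 2.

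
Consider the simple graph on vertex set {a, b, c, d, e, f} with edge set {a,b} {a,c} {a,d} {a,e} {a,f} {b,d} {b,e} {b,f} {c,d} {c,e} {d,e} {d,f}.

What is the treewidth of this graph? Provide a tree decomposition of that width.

The largest bag has 4 vertices, giving width 3; this decomposition certifies tw(G) ≤ 3. Conversely, {a, c, d, e} is a clique of size 4, and the vertices of any clique must share a bag in every tree decomposition; so some bag has ≥ 4 vertices and tw(G) ≥ 3. The upper and lower bounds meet at 3, so that is the treewidth.

Treewidth 3.
Bags: B1 = {a, c, d, e}  B2 = {a, b, d, e}  B3 = {a, b, d, f}
Tree: B1–B2, B2–B3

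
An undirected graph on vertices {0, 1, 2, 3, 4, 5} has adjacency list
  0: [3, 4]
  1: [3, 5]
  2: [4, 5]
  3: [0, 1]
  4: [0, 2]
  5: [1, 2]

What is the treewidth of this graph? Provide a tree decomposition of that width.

Treewidth 2.
One optimal decomposition is:
Bags: B1 = {0, 3, 4}  B2 = {1, 3, 4}  B3 = {1, 4, 5}  B4 = {2, 4, 5}
Tree: B1–B2, B2–B3, B3–B4

Every bag has size at most 3, so the width is 3 − 1 = 2 and tw(G) ≤ 2. For the lower bound, G contains the cycle 4–0–3–1–5–2–4, so G is not a forest; only forests have treewidth ≤ 1, hence tw(G) ≥ 2. Therefore the treewidth is 2.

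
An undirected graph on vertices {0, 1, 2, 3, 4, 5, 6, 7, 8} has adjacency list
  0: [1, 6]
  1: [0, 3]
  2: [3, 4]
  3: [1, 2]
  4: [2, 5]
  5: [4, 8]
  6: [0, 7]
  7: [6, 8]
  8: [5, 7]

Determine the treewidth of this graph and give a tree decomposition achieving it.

Treewidth 2.
One optimal decomposition is:
Bags: B1 = {1, 2, 3}  B2 = {0, 1, 2}  B3 = {0, 2, 6}  B4 = {2, 6, 7}  B5 = {2, 7, 8}  B6 = {2, 5, 8}  B7 = {2, 4, 5}
Tree: B1–B2, B2–B3, B3–B4, B4–B5, B5–B6, B6–B7

The largest bag has 3 vertices, giving width 2; this decomposition certifies tw(G) ≤ 2. Since 2–3–1–0–6–7–8–5–4–2 is a cycle in G, G is not acyclic. Forests are exactly the graphs of treewidth ≤ 1, so tw(G) ≥ 2. Therefore the treewidth is 2.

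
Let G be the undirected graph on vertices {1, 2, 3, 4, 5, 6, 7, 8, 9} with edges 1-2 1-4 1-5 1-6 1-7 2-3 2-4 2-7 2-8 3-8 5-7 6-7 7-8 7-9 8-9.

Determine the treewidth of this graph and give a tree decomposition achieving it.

Treewidth 2.
One such decomposition:
Bags: B1 = {2, 7, 8}  B2 = {1, 2, 7}  B3 = {1, 5, 7}  B4 = {7, 8, 9}  B5 = {1, 2, 4}  B6 = {2, 3, 8}  B7 = {1, 6, 7}
Tree: B1–B2, B2–B3, B1–B4, B2–B5, B1–B6, B3–B7

Each bag holds 3 vertices, so the decomposition has width 2, which upper-bounds the treewidth. On the other hand G contains the 3-clique {2, 3, 8}. A clique must lie in a single bag of any decomposition, so no decomposition can have width below 2. Hence tw(G) = 2 exactly.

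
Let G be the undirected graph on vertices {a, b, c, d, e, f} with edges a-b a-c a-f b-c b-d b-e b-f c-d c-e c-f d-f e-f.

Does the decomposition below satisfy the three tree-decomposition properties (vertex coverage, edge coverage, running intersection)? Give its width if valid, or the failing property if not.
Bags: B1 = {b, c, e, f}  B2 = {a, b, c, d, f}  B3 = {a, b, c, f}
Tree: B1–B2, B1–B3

No — bags containing vertex a are not connected in the tree.

A tree decomposition must satisfy three properties: every vertex lies in some bag; for every edge, both endpoints lie together in some bag; and for every vertex, the bags containing it form a connected subtree. Here bags containing vertex a are not connected in the tree, so the decomposition is invalid.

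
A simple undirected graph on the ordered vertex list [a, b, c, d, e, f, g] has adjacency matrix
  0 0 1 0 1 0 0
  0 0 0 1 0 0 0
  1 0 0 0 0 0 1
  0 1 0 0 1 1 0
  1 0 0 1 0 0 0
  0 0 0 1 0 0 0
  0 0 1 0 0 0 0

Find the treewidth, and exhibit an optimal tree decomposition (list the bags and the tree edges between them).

Every bag has size at most 2, so the width is 2 − 1 = 1 and tw(G) ≤ 1. Since G has at least one edge (e.g. e–a), it is not an edgeless graph, so tw(G) ≥ 1. Combining the bounds, tw(G) = 1.

Treewidth 1.
One optimal decomposition is:
Bags: B1 = {a, e}  B2 = {a, c}  B3 = {d, e}  B4 = {c, g}  B5 = {b, d}  B6 = {d, f}
Tree: B1–B2, B1–B3, B2–B4, B3–B5, B5–B6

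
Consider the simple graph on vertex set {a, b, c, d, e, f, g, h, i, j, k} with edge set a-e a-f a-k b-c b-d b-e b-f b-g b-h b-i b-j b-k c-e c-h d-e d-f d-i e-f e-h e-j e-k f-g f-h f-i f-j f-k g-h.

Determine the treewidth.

A width-3 tree decomposition is:
Bags: B1 = {b, c, e, h}  B2 = {b, e, f, h}  B3 = {b, e, f, k}  B4 = {b, e, f, j}  B5 = {b, d, e, f}  B6 = {b, f, g, h}  B7 = {a, e, f, k}  B8 = {b, d, f, i}
Tree: B1–B2, B2–B3, B2–B4, B2–B5, B2–B6, B3–B7, B5–B8
The largest bag has 4 vertices, giving width 3; this decomposition certifies tw(G) ≤ 3. On the other hand G contains the 4-clique {b, c, e, h}. A clique must lie in a single bag of any decomposition, so no decomposition can have width below 3. Therefore the treewidth is 3.

3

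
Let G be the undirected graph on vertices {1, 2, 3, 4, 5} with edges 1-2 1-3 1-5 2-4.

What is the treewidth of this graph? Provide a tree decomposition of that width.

The largest bag has 2 vertices, giving width 1; this decomposition certifies tw(G) ≤ 1. Any graph with an edge has treewidth ≥ 1, and G has the edge 2–1. Combining the bounds, tw(G) = 1.

Treewidth 1.
One such decomposition:
Bags: B1 = {1, 2}  B2 = {1, 3}  B3 = {1, 5}  B4 = {2, 4}
Tree: B1–B2, B1–B3, B1–B4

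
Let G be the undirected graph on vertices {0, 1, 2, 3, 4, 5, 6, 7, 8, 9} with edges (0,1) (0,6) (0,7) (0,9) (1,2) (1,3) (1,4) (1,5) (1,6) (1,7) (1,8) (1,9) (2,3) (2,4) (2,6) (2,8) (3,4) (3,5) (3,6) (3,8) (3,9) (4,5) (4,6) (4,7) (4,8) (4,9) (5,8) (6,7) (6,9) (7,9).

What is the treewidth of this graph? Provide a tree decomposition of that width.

Treewidth 4.
One optimal decomposition is:
Bags: B1 = {0, 1, 6, 7, 9}  B2 = {1, 4, 6, 7, 9}  B3 = {1, 3, 4, 6, 9}  B4 = {1, 2, 3, 4, 6}  B5 = {1, 2, 3, 4, 8}  B6 = {1, 3, 4, 5, 8}
Tree: B1–B2, B2–B3, B3–B4, B4–B5, B5–B6

Each bag holds 5 vertices, so the decomposition has width 4, which upper-bounds the treewidth. Conversely, {0, 1, 6, 7, 9} is a clique of size 5, and the vertices of any clique must share a bag in every tree decomposition; so some bag has ≥ 5 vertices and tw(G) ≥ 4. Therefore the treewidth is 4.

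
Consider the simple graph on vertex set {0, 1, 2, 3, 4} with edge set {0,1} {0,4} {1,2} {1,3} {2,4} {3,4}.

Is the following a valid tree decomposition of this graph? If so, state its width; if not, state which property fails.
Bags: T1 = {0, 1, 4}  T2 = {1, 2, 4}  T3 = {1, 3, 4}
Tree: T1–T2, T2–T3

Yes; width 2.

Every vertex of G appears in some bag (union = {0, 1, 2, 3, 4}); every edge is covered by a bag; and for each vertex v the set of bags containing v is connected in the bag tree. The decomposition is therefore valid. The largest bag has 3 vertices, so the width is 2.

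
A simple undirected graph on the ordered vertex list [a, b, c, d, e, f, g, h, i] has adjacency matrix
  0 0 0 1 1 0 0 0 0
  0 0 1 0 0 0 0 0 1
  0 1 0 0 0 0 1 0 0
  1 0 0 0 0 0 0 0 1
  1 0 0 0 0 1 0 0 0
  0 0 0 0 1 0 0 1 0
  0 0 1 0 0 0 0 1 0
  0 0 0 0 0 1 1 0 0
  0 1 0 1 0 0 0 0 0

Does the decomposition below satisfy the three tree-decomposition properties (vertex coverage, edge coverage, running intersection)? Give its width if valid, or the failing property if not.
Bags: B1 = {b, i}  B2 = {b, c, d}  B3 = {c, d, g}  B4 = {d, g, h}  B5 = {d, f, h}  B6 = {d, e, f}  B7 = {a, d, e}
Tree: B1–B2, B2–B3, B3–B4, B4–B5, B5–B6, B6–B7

No — edge (d,i) lies in no bag.

A tree decomposition must satisfy three properties: every vertex lies in some bag; for every edge, both endpoints lie together in some bag; and for every vertex, the bags containing it form a connected subtree. Here edge (d,i) lies in no bag, so the decomposition is invalid.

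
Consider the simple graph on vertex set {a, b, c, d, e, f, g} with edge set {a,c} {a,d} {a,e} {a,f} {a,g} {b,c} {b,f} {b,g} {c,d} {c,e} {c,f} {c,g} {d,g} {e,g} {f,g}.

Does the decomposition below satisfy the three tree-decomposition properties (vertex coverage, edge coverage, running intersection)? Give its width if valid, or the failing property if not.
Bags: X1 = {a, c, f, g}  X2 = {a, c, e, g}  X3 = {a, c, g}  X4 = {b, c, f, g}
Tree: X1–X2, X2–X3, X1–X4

A tree decomposition must satisfy three properties: every vertex lies in some bag; for every edge, both endpoints lie together in some bag; and for every vertex, the bags containing it form a connected subtree. Here vertex d appears in no bag, so the decomposition is invalid.

No — vertex d appears in no bag.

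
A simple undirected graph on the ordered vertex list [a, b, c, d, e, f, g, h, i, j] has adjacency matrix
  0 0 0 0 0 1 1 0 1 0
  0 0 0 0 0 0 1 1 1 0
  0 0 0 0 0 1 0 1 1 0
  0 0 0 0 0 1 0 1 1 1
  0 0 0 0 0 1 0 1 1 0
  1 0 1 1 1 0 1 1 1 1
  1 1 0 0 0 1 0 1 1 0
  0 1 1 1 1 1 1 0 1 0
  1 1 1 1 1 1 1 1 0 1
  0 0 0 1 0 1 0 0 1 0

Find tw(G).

3

A width-3 tree decomposition is:
Bags: B1 = {d, f, h, i}  B2 = {f, g, h, i}  B3 = {a, f, g, i}  B4 = {e, f, h, i}  B5 = {c, f, h, i}  B6 = {d, f, i, j}  B7 = {b, g, h, i}
Tree: B1–B2, B2–B3, B2–B4, B1–B5, B1–B6, B2–B7
Every bag has size at most 4, so the width is 4 − 1 = 3 and tw(G) ≤ 3. For the lower bound, the 4 vertices {d, f, i, j} are pairwise adjacent, and any tree decomposition puts a clique entirely inside one bag — forcing width ≥ 3. Therefore the treewidth is 3.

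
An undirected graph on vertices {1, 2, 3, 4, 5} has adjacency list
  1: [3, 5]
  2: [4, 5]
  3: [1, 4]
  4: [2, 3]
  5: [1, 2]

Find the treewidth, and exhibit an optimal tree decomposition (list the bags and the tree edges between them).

Each bag holds 3 vertices, so the decomposition has width 2, which upper-bounds the treewidth. For the lower bound, G contains the cycle 1–3–4–2–5–1, so G is not a forest; only forests have treewidth ≤ 1, hence tw(G) ≥ 2. Therefore the treewidth is 2.

Treewidth 2.
One such decomposition:
Bags: B1 = {1, 3, 4}  B2 = {1, 2, 4}  B3 = {1, 2, 5}
Tree: B1–B2, B2–B3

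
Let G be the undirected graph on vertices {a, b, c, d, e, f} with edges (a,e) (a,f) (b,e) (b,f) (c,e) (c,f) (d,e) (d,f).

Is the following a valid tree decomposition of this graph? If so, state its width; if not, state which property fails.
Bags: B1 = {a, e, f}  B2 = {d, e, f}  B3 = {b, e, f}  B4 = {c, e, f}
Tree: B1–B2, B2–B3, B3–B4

Every vertex of G appears in some bag (union = {a, b, c, d, e, f}); every edge is covered by a bag; and for each vertex v the set of bags containing v is connected in the bag tree. The decomposition is therefore valid. The largest bag has 3 vertices, so the width is 2.

Yes; width 2.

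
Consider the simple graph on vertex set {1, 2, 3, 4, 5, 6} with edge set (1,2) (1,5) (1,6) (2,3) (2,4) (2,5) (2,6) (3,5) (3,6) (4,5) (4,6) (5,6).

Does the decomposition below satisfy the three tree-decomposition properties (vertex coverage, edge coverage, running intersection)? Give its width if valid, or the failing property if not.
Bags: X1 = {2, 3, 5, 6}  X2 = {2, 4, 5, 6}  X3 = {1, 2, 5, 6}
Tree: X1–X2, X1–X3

Yes; width 3.

Vertex coverage: the bags together contain {1, 2, 3, 4, 5, 6}, the full vertex set. Edge coverage: each edge of G has both endpoints in at least one bag. Running intersection: for every vertex, the bags containing it form a connected subtree. All three properties hold, so this is a valid tree decomposition of width max|bag| − 1 = 3, and hence tw(G) ≤ 3.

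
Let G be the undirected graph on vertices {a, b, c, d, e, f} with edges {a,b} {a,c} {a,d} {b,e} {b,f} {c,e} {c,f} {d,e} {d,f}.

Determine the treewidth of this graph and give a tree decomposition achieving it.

The largest bag has 4 vertices, giving width 3; this decomposition certifies tw(G) ≤ 3. For the lower bound: the 4 vertex sets {c,e}, {a,d}, {f}, {b} are disjoint, each induces a connected subgraph, and every pair is joined by at least one edge of G. Contracting each set to a single vertex therefore yields K_{4} as a minor, and since treewidth is minor-monotone, tw(G) ≥ tw(K_{4}) = 3. Hence tw(G) = 3 exactly.

Treewidth 3.
One optimal decomposition is:
Bags: B1 = {a, c, e, f}  B2 = {a, d, e, f}  B3 = {a, b, e, f}
Tree: B1–B2, B2–B3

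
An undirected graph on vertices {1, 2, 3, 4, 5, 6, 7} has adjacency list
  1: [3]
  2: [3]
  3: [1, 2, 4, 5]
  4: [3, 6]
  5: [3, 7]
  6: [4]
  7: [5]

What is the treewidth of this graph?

1

A width-1 tree decomposition is:
Bags: B1 = {3, 5}  B2 = {3, 4}  B3 = {2, 3}  B4 = {5, 7}  B5 = {1, 3}  B6 = {4, 6}
Tree: B1–B2, B2–B3, B1–B4, B3–B5, B2–B6
Each bag holds 2 vertices, so the decomposition has width 1, which upper-bounds the treewidth. Since G has at least one edge (e.g. 5–3), it is not an edgeless graph, so tw(G) ≥ 1. Combining the bounds, tw(G) = 1.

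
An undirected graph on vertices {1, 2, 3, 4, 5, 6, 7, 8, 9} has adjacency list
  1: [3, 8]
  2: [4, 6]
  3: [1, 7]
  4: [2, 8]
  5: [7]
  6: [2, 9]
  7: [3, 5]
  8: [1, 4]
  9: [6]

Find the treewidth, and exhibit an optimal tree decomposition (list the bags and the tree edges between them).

The largest bag has 2 vertices, giving width 1; this decomposition certifies tw(G) ≤ 1. Since G has at least one edge (e.g. 5–7), it is not an edgeless graph, so tw(G) ≥ 1. Therefore the treewidth is 1.

Treewidth 1.
One such decomposition:
Bags: B1 = {5, 7}  B2 = {3, 7}  B3 = {1, 3}  B4 = {1, 8}  B5 = {4, 8}  B6 = {2, 4}  B7 = {2, 6}  B8 = {6, 9}
Tree: B1–B2, B2–B3, B3–B4, B4–B5, B5–B6, B6–B7, B7–B8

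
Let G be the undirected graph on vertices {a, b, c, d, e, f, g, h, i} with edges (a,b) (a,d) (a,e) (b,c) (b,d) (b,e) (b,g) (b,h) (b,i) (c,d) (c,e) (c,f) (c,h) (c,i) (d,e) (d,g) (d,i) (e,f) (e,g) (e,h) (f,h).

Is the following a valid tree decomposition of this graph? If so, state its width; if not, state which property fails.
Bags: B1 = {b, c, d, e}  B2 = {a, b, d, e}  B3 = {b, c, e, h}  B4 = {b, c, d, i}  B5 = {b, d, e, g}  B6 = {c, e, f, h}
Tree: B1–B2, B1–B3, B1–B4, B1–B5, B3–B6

Every vertex of G appears in some bag (union = {a, b, c, d, e, f, g, h, i}); every edge is covered by a bag; and for each vertex v the set of bags containing v is connected in the bag tree. The decomposition is therefore valid. The largest bag has 4 vertices, so the width is 3.

Yes; width 3.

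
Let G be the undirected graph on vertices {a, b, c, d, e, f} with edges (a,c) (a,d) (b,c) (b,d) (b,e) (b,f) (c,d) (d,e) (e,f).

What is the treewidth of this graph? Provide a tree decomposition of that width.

Treewidth 2.
Bags: B1 = {b, c, d}  B2 = {b, d, e}  B3 = {a, c, d}  B4 = {b, e, f}
Tree: B1–B2, B1–B3, B2–B4

The largest bag has 3 vertices, giving width 2; this decomposition certifies tw(G) ≤ 2. For the lower bound, the 3 vertices {b, d, e} are pairwise adjacent, and any tree decomposition puts a clique entirely inside one bag — forcing width ≥ 2. The upper and lower bounds meet at 2, so that is the treewidth.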